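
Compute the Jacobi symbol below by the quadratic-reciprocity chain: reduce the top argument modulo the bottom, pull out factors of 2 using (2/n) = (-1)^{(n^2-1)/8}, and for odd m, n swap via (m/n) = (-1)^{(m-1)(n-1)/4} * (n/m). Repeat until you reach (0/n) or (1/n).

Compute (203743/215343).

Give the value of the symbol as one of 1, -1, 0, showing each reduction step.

flip (203743/215343) -> (215343/203743): both odd, 203743 mod 4 = 3, 215343 mod 4 = 3, so the flip contributes -1; sign now -1
(215343/203743): 215343 mod 203743 = 11600, so (215343/203743) = (11600/203743)
factor out 2^4: 11600 = 2^4·725; with 203743 mod 8 = 7, (2/203743) = +1; sign now -1; continue with (725/203743)
flip (725/203743) -> (203743/725): both odd, 725 mod 4 = 1, 203743 mod 4 = 3, so the flip contributes +1; sign now -1
(203743/725): 203743 mod 725 = 18, so (203743/725) = (18/725)
factor out 2^1: 18 = 2^1·9; with 725 mod 8 = 5, (2/725) = -1; sign now +1; continue with (9/725)
flip (9/725) -> (725/9): both odd, 9 mod 4 = 1, 725 mod 4 = 1, so the flip contributes +1; sign now +1
(725/9): 725 mod 9 = 5, so (725/9) = (5/9)
flip (5/9) -> (9/5): both odd, 5 mod 4 = 1, 9 mod 4 = 1, so the flip contributes +1; sign now +1
(9/5): 9 mod 5 = 4, so (9/5) = (4/5)
factor out 2^2: 4 = 2^2·1; with 5 mod 8 = 5, (2/5) = -1; sign now +1; continue with (1/5)
reached (1/5) = 1, so the symbol is +1

1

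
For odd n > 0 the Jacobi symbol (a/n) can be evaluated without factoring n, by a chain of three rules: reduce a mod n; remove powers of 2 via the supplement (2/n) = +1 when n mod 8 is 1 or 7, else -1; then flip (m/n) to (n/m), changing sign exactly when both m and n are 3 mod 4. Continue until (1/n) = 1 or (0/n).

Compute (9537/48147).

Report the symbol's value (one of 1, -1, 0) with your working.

0

reciprocity: (9537/48147) = +1·(48147/9537) since 9537 mod 4 = 1, 48147 mod 4 = 3; sign now +1
(48147/9537) = (462/9537)   [reduce mod 9537]
462 = 2^1·231; (2/9537) = +1 since 9537 mod 8 = 1, so (462/9537) = (+1)^1·(231/9537); sign now +1
reciprocity: (231/9537) = +1·(9537/231) since 231 mod 4 = 3, 9537 mod 4 = 1; sign now +1
(9537/231) = (66/231)   [reduce mod 231]
66 = 2^1·33; (2/231) = +1 since 231 mod 8 = 7, so (66/231) = (+1)^1·(33/231); sign now +1
reciprocity: (33/231) = +1·(231/33) since 33 mod 4 = 1, 231 mod 4 = 3; sign now +1
(231/33) = (0/33)   [reduce mod 33]
(0/33) = 0   [gcd(a, n) > 1]; final value = 0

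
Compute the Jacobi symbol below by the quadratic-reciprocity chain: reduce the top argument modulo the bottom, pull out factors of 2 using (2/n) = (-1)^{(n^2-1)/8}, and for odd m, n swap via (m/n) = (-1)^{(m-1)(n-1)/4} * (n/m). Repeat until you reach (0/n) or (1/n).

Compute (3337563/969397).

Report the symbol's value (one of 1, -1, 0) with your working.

-1

(3337563/969397): 3337563 mod 969397 = 429372, so (3337563/969397) = (429372/969397)
factor out 2^2: 429372 = 2^2·107343; with 969397 mod 8 = 5, (2/969397) = -1; sign now +1; continue with (107343/969397)
flip (107343/969397) -> (969397/107343): both odd, 107343 mod 4 = 3, 969397 mod 4 = 1, so the flip contributes +1; sign now +1
(969397/107343): 969397 mod 107343 = 3310, so (969397/107343) = (3310/107343)
factor out 2^1: 3310 = 2^1·1655; with 107343 mod 8 = 7, (2/107343) = +1; sign now +1; continue with (1655/107343)
flip (1655/107343) -> (107343/1655): both odd, 1655 mod 4 = 3, 107343 mod 4 = 3, so the flip contributes -1; sign now -1
(107343/1655): 107343 mod 1655 = 1423, so (107343/1655) = (1423/1655)
flip (1423/1655) -> (1655/1423): both odd, 1423 mod 4 = 3, 1655 mod 4 = 3, so the flip contributes -1; sign now +1
(1655/1423): 1655 mod 1423 = 232, so (1655/1423) = (232/1423)
factor out 2^3: 232 = 2^3·29; with 1423 mod 8 = 7, (2/1423) = +1; sign now +1; continue with (29/1423)
flip (29/1423) -> (1423/29): both odd, 29 mod 4 = 1, 1423 mod 4 = 3, so the flip contributes +1; sign now +1
(1423/29): 1423 mod 29 = 2, so (1423/29) = (2/29)
factor out 2^1: 2 = 2^1·1; with 29 mod 8 = 5, (2/29) = -1; sign now -1; continue with (1/29)
reached (1/29) = 1, so the symbol is -1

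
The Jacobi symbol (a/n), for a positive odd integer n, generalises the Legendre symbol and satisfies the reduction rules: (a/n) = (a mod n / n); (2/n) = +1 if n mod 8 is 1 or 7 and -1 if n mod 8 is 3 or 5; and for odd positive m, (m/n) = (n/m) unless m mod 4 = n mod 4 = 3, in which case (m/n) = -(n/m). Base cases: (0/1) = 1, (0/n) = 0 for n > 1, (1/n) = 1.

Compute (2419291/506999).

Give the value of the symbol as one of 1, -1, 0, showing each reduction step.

(2419291/506999) = (391295/506999)   [reduce mod 506999]
reciprocity: (391295/506999) = -1·(506999/391295) since 391295 mod 4 = 3, 506999 mod 4 = 3; sign now -1
(506999/391295) = (115704/391295)   [reduce mod 391295]
115704 = 2^3·14463; (2/391295) = +1 since 391295 mod 8 = 7, so (115704/391295) = (+1)^3·(14463/391295); sign now -1
reciprocity: (14463/391295) = -1·(391295/14463) since 14463 mod 4 = 3, 391295 mod 4 = 3; sign now +1
(391295/14463) = (794/14463)   [reduce mod 14463]
794 = 2^1·397; (2/14463) = +1 since 14463 mod 8 = 7, so (794/14463) = (+1)^1·(397/14463); sign now +1
reciprocity: (397/14463) = +1·(14463/397) since 397 mod 4 = 1, 14463 mod 4 = 3; sign now +1
(14463/397) = (171/397)   [reduce mod 397]
reciprocity: (171/397) = +1·(397/171) since 171 mod 4 = 3, 397 mod 4 = 1; sign now +1
(397/171) = (55/171)   [reduce mod 171]
reciprocity: (55/171) = -1·(171/55) since 55 mod 4 = 3, 171 mod 4 = 3; sign now -1
(171/55) = (6/55)   [reduce mod 55]
6 = 2^1·3; (2/55) = +1 since 55 mod 8 = 7, so (6/55) = (+1)^1·(3/55); sign now -1
reciprocity: (3/55) = -1·(55/3) since 3 mod 4 = 3, 55 mod 4 = 3; sign now +1
(55/3) = (1/3)   [reduce mod 3]
(1/3) = 1; final value = sign = +1

1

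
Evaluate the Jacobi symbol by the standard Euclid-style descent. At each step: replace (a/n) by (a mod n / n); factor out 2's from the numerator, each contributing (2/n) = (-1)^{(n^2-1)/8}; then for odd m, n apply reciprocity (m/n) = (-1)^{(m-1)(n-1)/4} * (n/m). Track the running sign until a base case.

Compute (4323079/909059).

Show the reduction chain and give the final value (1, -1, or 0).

(4323079/909059) = (686843/909059)   [reduce mod 909059]
reciprocity: (686843/909059) = -1·(909059/686843) since 686843 mod 4 = 3, 909059 mod 4 = 3; sign now -1
(909059/686843) = (222216/686843)   [reduce mod 686843]
222216 = 2^3·27777; (2/686843) = -1 since 686843 mod 8 = 3, so (222216/686843) = (-1)^3·(27777/686843); sign now +1
reciprocity: (27777/686843) = +1·(686843/27777) since 27777 mod 4 = 1, 686843 mod 4 = 3; sign now +1
(686843/27777) = (20195/27777)   [reduce mod 27777]
reciprocity: (20195/27777) = +1·(27777/20195) since 20195 mod 4 = 3, 27777 mod 4 = 1; sign now +1
(27777/20195) = (7582/20195)   [reduce mod 20195]
7582 = 2^1·3791; (2/20195) = -1 since 20195 mod 8 = 3, so (7582/20195) = (-1)^1·(3791/20195); sign now -1
reciprocity: (3791/20195) = -1·(20195/3791) since 3791 mod 4 = 3, 20195 mod 4 = 3; sign now +1
(20195/3791) = (1240/3791)   [reduce mod 3791]
1240 = 2^3·155; (2/3791) = +1 since 3791 mod 8 = 7, so (1240/3791) = (+1)^3·(155/3791); sign now +1
reciprocity: (155/3791) = -1·(3791/155) since 155 mod 4 = 3, 3791 mod 4 = 3; sign now -1
(3791/155) = (71/155)   [reduce mod 155]
reciprocity: (71/155) = -1·(155/71) since 71 mod 4 = 3, 155 mod 4 = 3; sign now +1
(155/71) = (13/71)   [reduce mod 71]
reciprocity: (13/71) = +1·(71/13) since 13 mod 4 = 1, 71 mod 4 = 3; sign now +1
(71/13) = (6/13)   [reduce mod 13]
6 = 2^1·3; (2/13) = -1 since 13 mod 8 = 5, so (6/13) = (-1)^1·(3/13); sign now -1
reciprocity: (3/13) = +1·(13/3) since 3 mod 4 = 3, 13 mod 4 = 1; sign now -1
(13/3) = (1/3)   [reduce mod 3]
(1/3) = 1; final value = sign = -1

-1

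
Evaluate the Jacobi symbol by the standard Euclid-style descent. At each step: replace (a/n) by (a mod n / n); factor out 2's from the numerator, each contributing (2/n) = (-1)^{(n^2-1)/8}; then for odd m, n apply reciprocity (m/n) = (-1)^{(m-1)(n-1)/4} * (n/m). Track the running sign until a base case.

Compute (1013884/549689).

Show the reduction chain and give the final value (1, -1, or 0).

-1

(1013884/549689) = (464195/549689)   [reduce mod 549689]
reciprocity: (464195/549689) = +1·(549689/464195) since 464195 mod 4 = 3, 549689 mod 4 = 1; sign now +1
(549689/464195) = (85494/464195)   [reduce mod 464195]
85494 = 2^1·42747; (2/464195) = -1 since 464195 mod 8 = 3, so (85494/464195) = (-1)^1·(42747/464195); sign now -1
reciprocity: (42747/464195) = -1·(464195/42747) since 42747 mod 4 = 3, 464195 mod 4 = 3; sign now +1
(464195/42747) = (36725/42747)   [reduce mod 42747]
reciprocity: (36725/42747) = +1·(42747/36725) since 36725 mod 4 = 1, 42747 mod 4 = 3; sign now +1
(42747/36725) = (6022/36725)   [reduce mod 36725]
6022 = 2^1·3011; (2/36725) = -1 since 36725 mod 8 = 5, so (6022/36725) = (-1)^1·(3011/36725); sign now -1
reciprocity: (3011/36725) = +1·(36725/3011) since 3011 mod 4 = 3, 36725 mod 4 = 1; sign now -1
(36725/3011) = (593/3011)   [reduce mod 3011]
reciprocity: (593/3011) = +1·(3011/593) since 593 mod 4 = 1, 3011 mod 4 = 3; sign now -1
(3011/593) = (46/593)   [reduce mod 593]
46 = 2^1·23; (2/593) = +1 since 593 mod 8 = 1, so (46/593) = (+1)^1·(23/593); sign now -1
reciprocity: (23/593) = +1·(593/23) since 23 mod 4 = 3, 593 mod 4 = 1; sign now -1
(593/23) = (18/23)   [reduce mod 23]
18 = 2^1·9; (2/23) = +1 since 23 mod 8 = 7, so (18/23) = (+1)^1·(9/23); sign now -1
reciprocity: (9/23) = +1·(23/9) since 9 mod 4 = 1, 23 mod 4 = 3; sign now -1
(23/9) = (5/9)   [reduce mod 9]
reciprocity: (5/9) = +1·(9/5) since 5 mod 4 = 1, 9 mod 4 = 1; sign now -1
(9/5) = (4/5)   [reduce mod 5]
4 = 2^2·1; (2/5) = -1 since 5 mod 8 = 5, so (4/5) = (-1)^2·(1/5); sign now -1
(1/5) = 1; final value = sign = -1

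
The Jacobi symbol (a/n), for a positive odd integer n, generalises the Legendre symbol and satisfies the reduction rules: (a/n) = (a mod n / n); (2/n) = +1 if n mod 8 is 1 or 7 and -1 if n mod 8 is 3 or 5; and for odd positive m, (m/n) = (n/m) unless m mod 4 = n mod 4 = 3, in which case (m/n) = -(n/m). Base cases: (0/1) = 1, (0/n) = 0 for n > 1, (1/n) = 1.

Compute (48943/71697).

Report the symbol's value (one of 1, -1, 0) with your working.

1

reciprocity: (48943/71697) = +1·(71697/48943) since 48943 mod 4 = 3, 71697 mod 4 = 1; sign now +1
(71697/48943) = (22754/48943)   [reduce mod 48943]
22754 = 2^1·11377; (2/48943) = +1 since 48943 mod 8 = 7, so (22754/48943) = (+1)^1·(11377/48943); sign now +1
reciprocity: (11377/48943) = +1·(48943/11377) since 11377 mod 4 = 1, 48943 mod 4 = 3; sign now +1
(48943/11377) = (3435/11377)   [reduce mod 11377]
reciprocity: (3435/11377) = +1·(11377/3435) since 3435 mod 4 = 3, 11377 mod 4 = 1; sign now +1
(11377/3435) = (1072/3435)   [reduce mod 3435]
1072 = 2^4·67; (2/3435) = -1 since 3435 mod 8 = 3, so (1072/3435) = (-1)^4·(67/3435); sign now +1
reciprocity: (67/3435) = -1·(3435/67) since 67 mod 4 = 3, 3435 mod 4 = 3; sign now -1
(3435/67) = (18/67)   [reduce mod 67]
18 = 2^1·9; (2/67) = -1 since 67 mod 8 = 3, so (18/67) = (-1)^1·(9/67); sign now +1
reciprocity: (9/67) = +1·(67/9) since 9 mod 4 = 1, 67 mod 4 = 3; sign now +1
(67/9) = (4/9)   [reduce mod 9]
4 = 2^2·1; (2/9) = +1 since 9 mod 8 = 1, so (4/9) = (+1)^2·(1/9); sign now +1
(1/9) = 1; final value = sign = +1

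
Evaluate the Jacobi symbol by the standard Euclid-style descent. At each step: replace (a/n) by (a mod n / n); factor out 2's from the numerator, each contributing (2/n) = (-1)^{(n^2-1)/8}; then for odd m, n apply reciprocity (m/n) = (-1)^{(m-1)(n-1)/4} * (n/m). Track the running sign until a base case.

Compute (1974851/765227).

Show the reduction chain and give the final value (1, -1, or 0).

(1974851/765227): 1974851 mod 765227 = 444397, so (1974851/765227) = (444397/765227)
flip (444397/765227) -> (765227/444397): both odd, 444397 mod 4 = 1, 765227 mod 4 = 3, so the flip contributes +1; sign now +1
(765227/444397): 765227 mod 444397 = 320830, so (765227/444397) = (320830/444397)
factor out 2^1: 320830 = 2^1·160415; with 444397 mod 8 = 5, (2/444397) = -1; sign now -1; continue with (160415/444397)
flip (160415/444397) -> (444397/160415): both odd, 160415 mod 4 = 3, 444397 mod 4 = 1, so the flip contributes +1; sign now -1
(444397/160415): 444397 mod 160415 = 123567, so (444397/160415) = (123567/160415)
flip (123567/160415) -> (160415/123567): both odd, 123567 mod 4 = 3, 160415 mod 4 = 3, so the flip contributes -1; sign now +1
(160415/123567): 160415 mod 123567 = 36848, so (160415/123567) = (36848/123567)
factor out 2^4: 36848 = 2^4·2303; with 123567 mod 8 = 7, (2/123567) = +1; sign now +1; continue with (2303/123567)
flip (2303/123567) -> (123567/2303): both odd, 2303 mod 4 = 3, 123567 mod 4 = 3, so the flip contributes -1; sign now -1
(123567/2303): 123567 mod 2303 = 1508, so (123567/2303) = (1508/2303)
factor out 2^2: 1508 = 2^2·377; with 2303 mod 8 = 7, (2/2303) = +1; sign now -1; continue with (377/2303)
flip (377/2303) -> (2303/377): both odd, 377 mod 4 = 1, 2303 mod 4 = 3, so the flip contributes +1; sign now -1
(2303/377): 2303 mod 377 = 41, so (2303/377) = (41/377)
flip (41/377) -> (377/41): both odd, 41 mod 4 = 1, 377 mod 4 = 1, so the flip contributes +1; sign now -1
(377/41): 377 mod 41 = 8, so (377/41) = (8/41)
factor out 2^3: 8 = 2^3·1; with 41 mod 8 = 1, (2/41) = +1; sign now -1; continue with (1/41)
reached (1/41) = 1, so the symbol is -1

-1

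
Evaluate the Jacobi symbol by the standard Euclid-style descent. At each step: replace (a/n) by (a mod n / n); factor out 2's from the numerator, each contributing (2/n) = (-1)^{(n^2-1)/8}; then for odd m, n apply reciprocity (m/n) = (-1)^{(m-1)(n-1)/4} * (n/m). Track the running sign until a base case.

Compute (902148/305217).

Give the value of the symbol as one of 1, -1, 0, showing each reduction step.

(902148/305217): 902148 mod 305217 = 291714, so (902148/305217) = (291714/305217)
factor out 2^1: 291714 = 2^1·145857; with 305217 mod 8 = 1, (2/305217) = +1; sign now +1; continue with (145857/305217)
flip (145857/305217) -> (305217/145857): both odd, 145857 mod 4 = 1, 305217 mod 4 = 1, so the flip contributes +1; sign now +1
(305217/145857): 305217 mod 145857 = 13503, so (305217/145857) = (13503/145857)
flip (13503/145857) -> (145857/13503): both odd, 13503 mod 4 = 3, 145857 mod 4 = 1, so the flip contributes +1; sign now +1
(145857/13503): 145857 mod 13503 = 10827, so (145857/13503) = (10827/13503)
flip (10827/13503) -> (13503/10827): both odd, 10827 mod 4 = 3, 13503 mod 4 = 3, so the flip contributes -1; sign now -1
(13503/10827): 13503 mod 10827 = 2676, so (13503/10827) = (2676/10827)
factor out 2^2: 2676 = 2^2·669; with 10827 mod 8 = 3, (2/10827) = -1; sign now -1; continue with (669/10827)
flip (669/10827) -> (10827/669): both odd, 669 mod 4 = 1, 10827 mod 4 = 3, so the flip contributes +1; sign now -1
(10827/669): 10827 mod 669 = 123, so (10827/669) = (123/669)
flip (123/669) -> (669/123): both odd, 123 mod 4 = 3, 669 mod 4 = 1, so the flip contributes +1; sign now -1
(669/123): 669 mod 123 = 54, so (669/123) = (54/123)
factor out 2^1: 54 = 2^1·27; with 123 mod 8 = 3, (2/123) = -1; sign now +1; continue with (27/123)
flip (27/123) -> (123/27): both odd, 27 mod 4 = 3, 123 mod 4 = 3, so the flip contributes -1; sign now -1
(123/27): 123 mod 27 = 15, so (123/27) = (15/27)
flip (15/27) -> (27/15): both odd, 15 mod 4 = 3, 27 mod 4 = 3, so the flip contributes -1; sign now +1
(27/15): 27 mod 15 = 12, so (27/15) = (12/15)
factor out 2^2: 12 = 2^2·3; with 15 mod 8 = 7, (2/15) = +1; sign now +1; continue with (3/15)
flip (3/15) -> (15/3): both odd, 3 mod 4 = 3, 15 mod 4 = 3, so the flip contributes -1; sign now -1
(15/3): 15 mod 3 = 0, so (15/3) = (0/3)
reached (0/3); gcd(a, n) > 1, so (0/3) = 0 and the symbol is 0

0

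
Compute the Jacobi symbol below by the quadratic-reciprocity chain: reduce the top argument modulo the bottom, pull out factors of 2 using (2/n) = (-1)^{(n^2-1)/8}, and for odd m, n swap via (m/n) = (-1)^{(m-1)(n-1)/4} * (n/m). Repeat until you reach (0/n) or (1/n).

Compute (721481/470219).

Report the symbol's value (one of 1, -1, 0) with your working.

-1

(721481/470219): 721481 mod 470219 = 251262, so (721481/470219) = (251262/470219)
factor out 2^1: 251262 = 2^1·125631; with 470219 mod 8 = 3, (2/470219) = -1; sign now -1; continue with (125631/470219)
flip (125631/470219) -> (470219/125631): both odd, 125631 mod 4 = 3, 470219 mod 4 = 3, so the flip contributes -1; sign now +1
(470219/125631): 470219 mod 125631 = 93326, so (470219/125631) = (93326/125631)
factor out 2^1: 93326 = 2^1·46663; with 125631 mod 8 = 7, (2/125631) = +1; sign now +1; continue with (46663/125631)
flip (46663/125631) -> (125631/46663): both odd, 46663 mod 4 = 3, 125631 mod 4 = 3, so the flip contributes -1; sign now -1
(125631/46663): 125631 mod 46663 = 32305, so (125631/46663) = (32305/46663)
flip (32305/46663) -> (46663/32305): both odd, 32305 mod 4 = 1, 46663 mod 4 = 3, so the flip contributes +1; sign now -1
(46663/32305): 46663 mod 32305 = 14358, so (46663/32305) = (14358/32305)
factor out 2^1: 14358 = 2^1·7179; with 32305 mod 8 = 1, (2/32305) = +1; sign now -1; continue with (7179/32305)
flip (7179/32305) -> (32305/7179): both odd, 7179 mod 4 = 3, 32305 mod 4 = 1, so the flip contributes +1; sign now -1
(32305/7179): 32305 mod 7179 = 3589, so (32305/7179) = (3589/7179)
flip (3589/7179) -> (7179/3589): both odd, 3589 mod 4 = 1, 7179 mod 4 = 3, so the flip contributes +1; sign now -1
(7179/3589): 7179 mod 3589 = 1, so (7179/3589) = (1/3589)
reached (1/3589) = 1, so the symbol is -1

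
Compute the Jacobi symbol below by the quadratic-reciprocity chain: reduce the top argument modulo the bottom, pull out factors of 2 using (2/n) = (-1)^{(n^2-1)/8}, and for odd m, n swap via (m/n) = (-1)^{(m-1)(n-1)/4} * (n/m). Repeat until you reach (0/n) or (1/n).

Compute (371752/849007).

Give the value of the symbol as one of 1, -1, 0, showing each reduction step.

-1

factor out 2^3: 371752 = 2^3·46469; with 849007 mod 8 = 7, (2/849007) = +1; sign now +1; continue with (46469/849007)
flip (46469/849007) -> (849007/46469): both odd, 46469 mod 4 = 1, 849007 mod 4 = 3, so the flip contributes +1; sign now +1
(849007/46469): 849007 mod 46469 = 12565, so (849007/46469) = (12565/46469)
flip (12565/46469) -> (46469/12565): both odd, 12565 mod 4 = 1, 46469 mod 4 = 1, so the flip contributes +1; sign now +1
(46469/12565): 46469 mod 12565 = 8774, so (46469/12565) = (8774/12565)
factor out 2^1: 8774 = 2^1·4387; with 12565 mod 8 = 5, (2/12565) = -1; sign now -1; continue with (4387/12565)
flip (4387/12565) -> (12565/4387): both odd, 4387 mod 4 = 3, 12565 mod 4 = 1, so the flip contributes +1; sign now -1
(12565/4387): 12565 mod 4387 = 3791, so (12565/4387) = (3791/4387)
flip (3791/4387) -> (4387/3791): both odd, 3791 mod 4 = 3, 4387 mod 4 = 3, so the flip contributes -1; sign now +1
(4387/3791): 4387 mod 3791 = 596, so (4387/3791) = (596/3791)
factor out 2^2: 596 = 2^2·149; with 3791 mod 8 = 7, (2/3791) = +1; sign now +1; continue with (149/3791)
flip (149/3791) -> (3791/149): both odd, 149 mod 4 = 1, 3791 mod 4 = 3, so the flip contributes +1; sign now +1
(3791/149): 3791 mod 149 = 66, so (3791/149) = (66/149)
factor out 2^1: 66 = 2^1·33; with 149 mod 8 = 5, (2/149) = -1; sign now -1; continue with (33/149)
flip (33/149) -> (149/33): both odd, 33 mod 4 = 1, 149 mod 4 = 1, so the flip contributes +1; sign now -1
(149/33): 149 mod 33 = 17, so (149/33) = (17/33)
flip (17/33) -> (33/17): both odd, 17 mod 4 = 1, 33 mod 4 = 1, so the flip contributes +1; sign now -1
(33/17): 33 mod 17 = 16, so (33/17) = (16/17)
factor out 2^4: 16 = 2^4·1; with 17 mod 8 = 1, (2/17) = +1; sign now -1; continue with (1/17)
reached (1/17) = 1, so the symbol is -1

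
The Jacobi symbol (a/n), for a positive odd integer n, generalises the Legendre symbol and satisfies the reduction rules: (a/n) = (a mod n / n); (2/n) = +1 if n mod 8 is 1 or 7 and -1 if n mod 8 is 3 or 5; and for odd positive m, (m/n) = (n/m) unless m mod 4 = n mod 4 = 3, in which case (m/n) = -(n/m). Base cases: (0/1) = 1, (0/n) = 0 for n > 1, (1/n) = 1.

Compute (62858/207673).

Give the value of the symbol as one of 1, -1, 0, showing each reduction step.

-1

factor out 2^1: 62858 = 2^1·31429; with 207673 mod 8 = 1, (2/207673) = +1; sign now +1; continue with (31429/207673)
flip (31429/207673) -> (207673/31429): both odd, 31429 mod 4 = 1, 207673 mod 4 = 1, so the flip contributes +1; sign now +1
(207673/31429): 207673 mod 31429 = 19099, so (207673/31429) = (19099/31429)
flip (19099/31429) -> (31429/19099): both odd, 19099 mod 4 = 3, 31429 mod 4 = 1, so the flip contributes +1; sign now +1
(31429/19099): 31429 mod 19099 = 12330, so (31429/19099) = (12330/19099)
factor out 2^1: 12330 = 2^1·6165; with 19099 mod 8 = 3, (2/19099) = -1; sign now -1; continue with (6165/19099)
flip (6165/19099) -> (19099/6165): both odd, 6165 mod 4 = 1, 19099 mod 4 = 3, so the flip contributes +1; sign now -1
(19099/6165): 19099 mod 6165 = 604, so (19099/6165) = (604/6165)
factor out 2^2: 604 = 2^2·151; with 6165 mod 8 = 5, (2/6165) = -1; sign now -1; continue with (151/6165)
flip (151/6165) -> (6165/151): both odd, 151 mod 4 = 3, 6165 mod 4 = 1, so the flip contributes +1; sign now -1
(6165/151): 6165 mod 151 = 125, so (6165/151) = (125/151)
flip (125/151) -> (151/125): both odd, 125 mod 4 = 1, 151 mod 4 = 3, so the flip contributes +1; sign now -1
(151/125): 151 mod 125 = 26, so (151/125) = (26/125)
factor out 2^1: 26 = 2^1·13; with 125 mod 8 = 5, (2/125) = -1; sign now +1; continue with (13/125)
flip (13/125) -> (125/13): both odd, 13 mod 4 = 1, 125 mod 4 = 1, so the flip contributes +1; sign now +1
(125/13): 125 mod 13 = 8, so (125/13) = (8/13)
factor out 2^3: 8 = 2^3·1; with 13 mod 8 = 5, (2/13) = -1; sign now -1; continue with (1/13)
reached (1/13) = 1, so the symbol is -1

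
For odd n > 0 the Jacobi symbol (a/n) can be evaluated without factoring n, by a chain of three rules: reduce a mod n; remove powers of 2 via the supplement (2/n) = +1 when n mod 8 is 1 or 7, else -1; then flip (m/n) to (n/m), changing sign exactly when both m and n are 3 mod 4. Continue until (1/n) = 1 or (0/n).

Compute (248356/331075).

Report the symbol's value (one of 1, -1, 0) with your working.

248356 = 2^2·62089; (2/331075) = -1 since 331075 mod 8 = 3, so (248356/331075) = (-1)^2·(62089/331075); sign now +1
reciprocity: (62089/331075) = +1·(331075/62089) since 62089 mod 4 = 1, 331075 mod 4 = 3; sign now +1
(331075/62089) = (20630/62089)   [reduce mod 62089]
20630 = 2^1·10315; (2/62089) = +1 since 62089 mod 8 = 1, so (20630/62089) = (+1)^1·(10315/62089); sign now +1
reciprocity: (10315/62089) = +1·(62089/10315) since 10315 mod 4 = 3, 62089 mod 4 = 1; sign now +1
(62089/10315) = (199/10315)   [reduce mod 10315]
reciprocity: (199/10315) = -1·(10315/199) since 199 mod 4 = 3, 10315 mod 4 = 3; sign now -1
(10315/199) = (166/199)   [reduce mod 199]
166 = 2^1·83; (2/199) = +1 since 199 mod 8 = 7, so (166/199) = (+1)^1·(83/199); sign now -1
reciprocity: (83/199) = -1·(199/83) since 83 mod 4 = 3, 199 mod 4 = 3; sign now +1
(199/83) = (33/83)   [reduce mod 83]
reciprocity: (33/83) = +1·(83/33) since 33 mod 4 = 1, 83 mod 4 = 3; sign now +1
(83/33) = (17/33)   [reduce mod 33]
reciprocity: (17/33) = +1·(33/17) since 17 mod 4 = 1, 33 mod 4 = 1; sign now +1
(33/17) = (16/17)   [reduce mod 17]
16 = 2^4·1; (2/17) = +1 since 17 mod 8 = 1, so (16/17) = (+1)^4·(1/17); sign now +1
(1/17) = 1; final value = sign = +1

1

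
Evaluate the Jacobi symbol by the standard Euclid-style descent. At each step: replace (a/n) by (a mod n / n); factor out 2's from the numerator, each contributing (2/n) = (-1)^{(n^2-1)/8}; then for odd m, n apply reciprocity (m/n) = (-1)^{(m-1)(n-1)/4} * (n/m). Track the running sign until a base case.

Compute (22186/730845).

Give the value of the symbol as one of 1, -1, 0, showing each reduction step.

22186 = 2^1·11093; (2/730845) = -1 since 730845 mod 8 = 5, so (22186/730845) = (-1)^1·(11093/730845); sign now -1
reciprocity: (11093/730845) = +1·(730845/11093) since 11093 mod 4 = 1, 730845 mod 4 = 1; sign now -1
(730845/11093) = (9800/11093)   [reduce mod 11093]
9800 = 2^3·1225; (2/11093) = -1 since 11093 mod 8 = 5, so (9800/11093) = (-1)^3·(1225/11093); sign now +1
reciprocity: (1225/11093) = +1·(11093/1225) since 1225 mod 4 = 1, 11093 mod 4 = 1; sign now +1
(11093/1225) = (68/1225)   [reduce mod 1225]
68 = 2^2·17; (2/1225) = +1 since 1225 mod 8 = 1, so (68/1225) = (+1)^2·(17/1225); sign now +1
reciprocity: (17/1225) = +1·(1225/17) since 17 mod 4 = 1, 1225 mod 4 = 1; sign now +1
(1225/17) = (1/17)   [reduce mod 17]
(1/17) = 1; final value = sign = +1

1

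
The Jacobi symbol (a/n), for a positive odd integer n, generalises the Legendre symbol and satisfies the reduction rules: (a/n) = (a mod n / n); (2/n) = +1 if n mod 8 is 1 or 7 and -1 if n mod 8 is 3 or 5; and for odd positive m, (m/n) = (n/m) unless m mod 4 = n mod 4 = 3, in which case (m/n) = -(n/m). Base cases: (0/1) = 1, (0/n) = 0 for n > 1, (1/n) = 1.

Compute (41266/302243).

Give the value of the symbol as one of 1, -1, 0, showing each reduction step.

factor out 2^1: 41266 = 2^1·20633; with 302243 mod 8 = 3, (2/302243) = -1; sign now -1; continue with (20633/302243)
flip (20633/302243) -> (302243/20633): both odd, 20633 mod 4 = 1, 302243 mod 4 = 3, so the flip contributes +1; sign now -1
(302243/20633): 302243 mod 20633 = 13381, so (302243/20633) = (13381/20633)
flip (13381/20633) -> (20633/13381): both odd, 13381 mod 4 = 1, 20633 mod 4 = 1, so the flip contributes +1; sign now -1
(20633/13381): 20633 mod 13381 = 7252, so (20633/13381) = (7252/13381)
factor out 2^2: 7252 = 2^2·1813; with 13381 mod 8 = 5, (2/13381) = -1; sign now -1; continue with (1813/13381)
flip (1813/13381) -> (13381/1813): both odd, 1813 mod 4 = 1, 13381 mod 4 = 1, so the flip contributes +1; sign now -1
(13381/1813): 13381 mod 1813 = 690, so (13381/1813) = (690/1813)
factor out 2^1: 690 = 2^1·345; with 1813 mod 8 = 5, (2/1813) = -1; sign now +1; continue with (345/1813)
flip (345/1813) -> (1813/345): both odd, 345 mod 4 = 1, 1813 mod 4 = 1, so the flip contributes +1; sign now +1
(1813/345): 1813 mod 345 = 88, so (1813/345) = (88/345)
factor out 2^3: 88 = 2^3·11; with 345 mod 8 = 1, (2/345) = +1; sign now +1; continue with (11/345)
flip (11/345) -> (345/11): both odd, 11 mod 4 = 3, 345 mod 4 = 1, so the flip contributes +1; sign now +1
(345/11): 345 mod 11 = 4, so (345/11) = (4/11)
factor out 2^2: 4 = 2^2·1; with 11 mod 8 = 3, (2/11) = -1; sign now +1; continue with (1/11)
reached (1/11) = 1, so the symbol is +1

1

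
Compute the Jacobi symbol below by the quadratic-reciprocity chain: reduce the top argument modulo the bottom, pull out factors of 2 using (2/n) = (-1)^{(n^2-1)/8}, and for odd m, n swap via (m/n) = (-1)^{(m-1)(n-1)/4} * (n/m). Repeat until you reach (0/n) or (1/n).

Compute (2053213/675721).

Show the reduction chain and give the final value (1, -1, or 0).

(2053213/675721): 2053213 mod 675721 = 26050, so (2053213/675721) = (26050/675721)
factor out 2^1: 26050 = 2^1·13025; with 675721 mod 8 = 1, (2/675721) = +1; sign now +1; continue with (13025/675721)
flip (13025/675721) -> (675721/13025): both odd, 13025 mod 4 = 1, 675721 mod 4 = 1, so the flip contributes +1; sign now +1
(675721/13025): 675721 mod 13025 = 11446, so (675721/13025) = (11446/13025)
factor out 2^1: 11446 = 2^1·5723; with 13025 mod 8 = 1, (2/13025) = +1; sign now +1; continue with (5723/13025)
flip (5723/13025) -> (13025/5723): both odd, 5723 mod 4 = 3, 13025 mod 4 = 1, so the flip contributes +1; sign now +1
(13025/5723): 13025 mod 5723 = 1579, so (13025/5723) = (1579/5723)
flip (1579/5723) -> (5723/1579): both odd, 1579 mod 4 = 3, 5723 mod 4 = 3, so the flip contributes -1; sign now -1
(5723/1579): 5723 mod 1579 = 986, so (5723/1579) = (986/1579)
factor out 2^1: 986 = 2^1·493; with 1579 mod 8 = 3, (2/1579) = -1; sign now +1; continue with (493/1579)
flip (493/1579) -> (1579/493): both odd, 493 mod 4 = 1, 1579 mod 4 = 3, so the flip contributes +1; sign now +1
(1579/493): 1579 mod 493 = 100, so (1579/493) = (100/493)
factor out 2^2: 100 = 2^2·25; with 493 mod 8 = 5, (2/493) = -1; sign now +1; continue with (25/493)
flip (25/493) -> (493/25): both odd, 25 mod 4 = 1, 493 mod 4 = 1, so the flip contributes +1; sign now +1
(493/25): 493 mod 25 = 18, so (493/25) = (18/25)
factor out 2^1: 18 = 2^1·9; with 25 mod 8 = 1, (2/25) = +1; sign now +1; continue with (9/25)
flip (9/25) -> (25/9): both odd, 9 mod 4 = 1, 25 mod 4 = 1, so the flip contributes +1; sign now +1
(25/9): 25 mod 9 = 7, so (25/9) = (7/9)
flip (7/9) -> (9/7): both odd, 7 mod 4 = 3, 9 mod 4 = 1, so the flip contributes +1; sign now +1
(9/7): 9 mod 7 = 2, so (9/7) = (2/7)
factor out 2^1: 2 = 2^1·1; with 7 mod 8 = 7, (2/7) = +1; sign now +1; continue with (1/7)
reached (1/7) = 1, so the symbol is +1

1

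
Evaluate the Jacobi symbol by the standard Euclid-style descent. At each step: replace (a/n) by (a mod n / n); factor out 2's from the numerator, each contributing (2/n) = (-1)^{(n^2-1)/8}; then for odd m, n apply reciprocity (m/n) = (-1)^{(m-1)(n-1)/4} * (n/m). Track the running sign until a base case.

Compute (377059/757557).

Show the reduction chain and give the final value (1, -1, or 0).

flip (377059/757557) -> (757557/377059): both odd, 377059 mod 4 = 3, 757557 mod 4 = 1, so the flip contributes +1; sign now +1
(757557/377059): 757557 mod 377059 = 3439, so (757557/377059) = (3439/377059)
flip (3439/377059) -> (377059/3439): both odd, 3439 mod 4 = 3, 377059 mod 4 = 3, so the flip contributes -1; sign now -1
(377059/3439): 377059 mod 3439 = 2208, so (377059/3439) = (2208/3439)
factor out 2^5: 2208 = 2^5·69; with 3439 mod 8 = 7, (2/3439) = +1; sign now -1; continue with (69/3439)
flip (69/3439) -> (3439/69): both odd, 69 mod 4 = 1, 3439 mod 4 = 3, so the flip contributes +1; sign now -1
(3439/69): 3439 mod 69 = 58, so (3439/69) = (58/69)
factor out 2^1: 58 = 2^1·29; with 69 mod 8 = 5, (2/69) = -1; sign now +1; continue with (29/69)
flip (29/69) -> (69/29): both odd, 29 mod 4 = 1, 69 mod 4 = 1, so the flip contributes +1; sign now +1
(69/29): 69 mod 29 = 11, so (69/29) = (11/29)
flip (11/29) -> (29/11): both odd, 11 mod 4 = 3, 29 mod 4 = 1, so the flip contributes +1; sign now +1
(29/11): 29 mod 11 = 7, so (29/11) = (7/11)
flip (7/11) -> (11/7): both odd, 7 mod 4 = 3, 11 mod 4 = 3, so the flip contributes -1; sign now -1
(11/7): 11 mod 7 = 4, so (11/7) = (4/7)
factor out 2^2: 4 = 2^2·1; with 7 mod 8 = 7, (2/7) = +1; sign now -1; continue with (1/7)
reached (1/7) = 1, so the symbol is -1

-1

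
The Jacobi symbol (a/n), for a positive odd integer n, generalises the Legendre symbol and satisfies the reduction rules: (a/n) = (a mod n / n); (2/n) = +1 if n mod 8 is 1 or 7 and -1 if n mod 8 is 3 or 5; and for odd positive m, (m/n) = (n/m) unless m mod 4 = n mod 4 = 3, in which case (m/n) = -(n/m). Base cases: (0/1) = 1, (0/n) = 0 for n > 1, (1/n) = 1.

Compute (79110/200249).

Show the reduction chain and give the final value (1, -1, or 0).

79110 = 2^1·39555; (2/200249) = +1 since 200249 mod 8 = 1, so (79110/200249) = (+1)^1·(39555/200249); sign now +1
reciprocity: (39555/200249) = +1·(200249/39555) since 39555 mod 4 = 3, 200249 mod 4 = 1; sign now +1
(200249/39555) = (2474/39555)   [reduce mod 39555]
2474 = 2^1·1237; (2/39555) = -1 since 39555 mod 8 = 3, so (2474/39555) = (-1)^1·(1237/39555); sign now -1
reciprocity: (1237/39555) = +1·(39555/1237) since 1237 mod 4 = 1, 39555 mod 4 = 3; sign now -1
(39555/1237) = (1208/1237)   [reduce mod 1237]
1208 = 2^3·151; (2/1237) = -1 since 1237 mod 8 = 5, so (1208/1237) = (-1)^3·(151/1237); sign now +1
reciprocity: (151/1237) = +1·(1237/151) since 151 mod 4 = 3, 1237 mod 4 = 1; sign now +1
(1237/151) = (29/151)   [reduce mod 151]
reciprocity: (29/151) = +1·(151/29) since 29 mod 4 = 1, 151 mod 4 = 3; sign now +1
(151/29) = (6/29)   [reduce mod 29]
6 = 2^1·3; (2/29) = -1 since 29 mod 8 = 5, so (6/29) = (-1)^1·(3/29); sign now -1
reciprocity: (3/29) = +1·(29/3) since 3 mod 4 = 3, 29 mod 4 = 1; sign now -1
(29/3) = (2/3)   [reduce mod 3]
2 = 2^1·1; (2/3) = -1 since 3 mod 8 = 3, so (2/3) = (-1)^1·(1/3); sign now +1
(1/3) = 1; final value = sign = +1

1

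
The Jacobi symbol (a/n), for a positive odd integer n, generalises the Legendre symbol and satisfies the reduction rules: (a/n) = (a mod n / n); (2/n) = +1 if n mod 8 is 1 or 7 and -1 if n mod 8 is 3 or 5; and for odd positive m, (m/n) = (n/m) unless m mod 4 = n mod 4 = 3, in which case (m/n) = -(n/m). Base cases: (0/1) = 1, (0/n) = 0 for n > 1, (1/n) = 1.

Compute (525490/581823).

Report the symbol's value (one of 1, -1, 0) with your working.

1

525490 = 2^1·262745; (2/581823) = +1 since 581823 mod 8 = 7, so (525490/581823) = (+1)^1·(262745/581823); sign now +1
reciprocity: (262745/581823) = +1·(581823/262745) since 262745 mod 4 = 1, 581823 mod 4 = 3; sign now +1
(581823/262745) = (56333/262745)   [reduce mod 262745]
reciprocity: (56333/262745) = +1·(262745/56333) since 56333 mod 4 = 1, 262745 mod 4 = 1; sign now +1
(262745/56333) = (37413/56333)   [reduce mod 56333]
reciprocity: (37413/56333) = +1·(56333/37413) since 37413 mod 4 = 1, 56333 mod 4 = 1; sign now +1
(56333/37413) = (18920/37413)   [reduce mod 37413]
18920 = 2^3·2365; (2/37413) = -1 since 37413 mod 8 = 5, so (18920/37413) = (-1)^3·(2365/37413); sign now -1
reciprocity: (2365/37413) = +1·(37413/2365) since 2365 mod 4 = 1, 37413 mod 4 = 1; sign now -1
(37413/2365) = (1938/2365)   [reduce mod 2365]
1938 = 2^1·969; (2/2365) = -1 since 2365 mod 8 = 5, so (1938/2365) = (-1)^1·(969/2365); sign now +1
reciprocity: (969/2365) = +1·(2365/969) since 969 mod 4 = 1, 2365 mod 4 = 1; sign now +1
(2365/969) = (427/969)   [reduce mod 969]
reciprocity: (427/969) = +1·(969/427) since 427 mod 4 = 3, 969 mod 4 = 1; sign now +1
(969/427) = (115/427)   [reduce mod 427]
reciprocity: (115/427) = -1·(427/115) since 115 mod 4 = 3, 427 mod 4 = 3; sign now -1
(427/115) = (82/115)   [reduce mod 115]
82 = 2^1·41; (2/115) = -1 since 115 mod 8 = 3, so (82/115) = (-1)^1·(41/115); sign now +1
reciprocity: (41/115) = +1·(115/41) since 41 mod 4 = 1, 115 mod 4 = 3; sign now +1
(115/41) = (33/41)   [reduce mod 41]
reciprocity: (33/41) = +1·(41/33) since 33 mod 4 = 1, 41 mod 4 = 1; sign now +1
(41/33) = (8/33)   [reduce mod 33]
8 = 2^3·1; (2/33) = +1 since 33 mod 8 = 1, so (8/33) = (+1)^3·(1/33); sign now +1
(1/33) = 1; final value = sign = +1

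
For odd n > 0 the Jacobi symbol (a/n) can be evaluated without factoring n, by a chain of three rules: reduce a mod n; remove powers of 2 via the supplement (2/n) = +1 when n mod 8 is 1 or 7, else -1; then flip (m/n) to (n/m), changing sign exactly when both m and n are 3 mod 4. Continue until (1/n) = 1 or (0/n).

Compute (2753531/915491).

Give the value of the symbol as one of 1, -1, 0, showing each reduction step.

(2753531/915491) = (7058/915491)   [reduce mod 915491]
7058 = 2^1·3529; (2/915491) = -1 since 915491 mod 8 = 3, so (7058/915491) = (-1)^1·(3529/915491); sign now -1
reciprocity: (3529/915491) = +1·(915491/3529) since 3529 mod 4 = 1, 915491 mod 4 = 3; sign now -1
(915491/3529) = (1480/3529)   [reduce mod 3529]
1480 = 2^3·185; (2/3529) = +1 since 3529 mod 8 = 1, so (1480/3529) = (+1)^3·(185/3529); sign now -1
reciprocity: (185/3529) = +1·(3529/185) since 185 mod 4 = 1, 3529 mod 4 = 1; sign now -1
(3529/185) = (14/185)   [reduce mod 185]
14 = 2^1·7; (2/185) = +1 since 185 mod 8 = 1, so (14/185) = (+1)^1·(7/185); sign now -1
reciprocity: (7/185) = +1·(185/7) since 7 mod 4 = 3, 185 mod 4 = 1; sign now -1
(185/7) = (3/7)   [reduce mod 7]
reciprocity: (3/7) = -1·(7/3) since 3 mod 4 = 3, 7 mod 4 = 3; sign now +1
(7/3) = (1/3)   [reduce mod 3]
(1/3) = 1; final value = sign = +1

1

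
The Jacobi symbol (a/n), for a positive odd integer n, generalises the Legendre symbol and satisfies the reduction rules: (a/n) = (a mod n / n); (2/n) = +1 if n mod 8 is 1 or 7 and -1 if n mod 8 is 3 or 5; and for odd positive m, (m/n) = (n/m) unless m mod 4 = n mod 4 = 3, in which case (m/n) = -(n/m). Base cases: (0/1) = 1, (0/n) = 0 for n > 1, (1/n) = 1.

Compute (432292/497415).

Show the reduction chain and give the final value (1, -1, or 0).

factor out 2^2: 432292 = 2^2·108073; with 497415 mod 8 = 7, (2/497415) = +1; sign now +1; continue with (108073/497415)
flip (108073/497415) -> (497415/108073): both odd, 108073 mod 4 = 1, 497415 mod 4 = 3, so the flip contributes +1; sign now +1
(497415/108073): 497415 mod 108073 = 65123, so (497415/108073) = (65123/108073)
flip (65123/108073) -> (108073/65123): both odd, 65123 mod 4 = 3, 108073 mod 4 = 1, so the flip contributes +1; sign now +1
(108073/65123): 108073 mod 65123 = 42950, so (108073/65123) = (42950/65123)
factor out 2^1: 42950 = 2^1·21475; with 65123 mod 8 = 3, (2/65123) = -1; sign now -1; continue with (21475/65123)
flip (21475/65123) -> (65123/21475): both odd, 21475 mod 4 = 3, 65123 mod 4 = 3, so the flip contributes -1; sign now +1
(65123/21475): 65123 mod 21475 = 698, so (65123/21475) = (698/21475)
factor out 2^1: 698 = 2^1·349; with 21475 mod 8 = 3, (2/21475) = -1; sign now -1; continue with (349/21475)
flip (349/21475) -> (21475/349): both odd, 349 mod 4 = 1, 21475 mod 4 = 3, so the flip contributes +1; sign now -1
(21475/349): 21475 mod 349 = 186, so (21475/349) = (186/349)
factor out 2^1: 186 = 2^1·93; with 349 mod 8 = 5, (2/349) = -1; sign now +1; continue with (93/349)
flip (93/349) -> (349/93): both odd, 93 mod 4 = 1, 349 mod 4 = 1, so the flip contributes +1; sign now +1
(349/93): 349 mod 93 = 70, so (349/93) = (70/93)
factor out 2^1: 70 = 2^1·35; with 93 mod 8 = 5, (2/93) = -1; sign now -1; continue with (35/93)
flip (35/93) -> (93/35): both odd, 35 mod 4 = 3, 93 mod 4 = 1, so the flip contributes +1; sign now -1
(93/35): 93 mod 35 = 23, so (93/35) = (23/35)
flip (23/35) -> (35/23): both odd, 23 mod 4 = 3, 35 mod 4 = 3, so the flip contributes -1; sign now +1
(35/23): 35 mod 23 = 12, so (35/23) = (12/23)
factor out 2^2: 12 = 2^2·3; with 23 mod 8 = 7, (2/23) = +1; sign now +1; continue with (3/23)
flip (3/23) -> (23/3): both odd, 3 mod 4 = 3, 23 mod 4 = 3, so the flip contributes -1; sign now -1
(23/3): 23 mod 3 = 2, so (23/3) = (2/3)
factor out 2^1: 2 = 2^1·1; with 3 mod 8 = 3, (2/3) = -1; sign now +1; continue with (1/3)
reached (1/3) = 1, so the symbol is +1

1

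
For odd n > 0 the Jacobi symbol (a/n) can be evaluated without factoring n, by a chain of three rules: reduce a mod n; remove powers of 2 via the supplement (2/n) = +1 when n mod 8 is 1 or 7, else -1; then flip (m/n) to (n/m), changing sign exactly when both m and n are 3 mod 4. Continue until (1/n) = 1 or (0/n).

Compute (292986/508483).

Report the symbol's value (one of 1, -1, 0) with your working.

1

factor out 2^1: 292986 = 2^1·146493; with 508483 mod 8 = 3, (2/508483) = -1; sign now -1; continue with (146493/508483)
flip (146493/508483) -> (508483/146493): both odd, 146493 mod 4 = 1, 508483 mod 4 = 3, so the flip contributes +1; sign now -1
(508483/146493): 508483 mod 146493 = 69004, so (508483/146493) = (69004/146493)
factor out 2^2: 69004 = 2^2·17251; with 146493 mod 8 = 5, (2/146493) = -1; sign now -1; continue with (17251/146493)
flip (17251/146493) -> (146493/17251): both odd, 17251 mod 4 = 3, 146493 mod 4 = 1, so the flip contributes +1; sign now -1
(146493/17251): 146493 mod 17251 = 8485, so (146493/17251) = (8485/17251)
flip (8485/17251) -> (17251/8485): both odd, 8485 mod 4 = 1, 17251 mod 4 = 3, so the flip contributes +1; sign now -1
(17251/8485): 17251 mod 8485 = 281, so (17251/8485) = (281/8485)
flip (281/8485) -> (8485/281): both odd, 281 mod 4 = 1, 8485 mod 4 = 1, so the flip contributes +1; sign now -1
(8485/281): 8485 mod 281 = 55, so (8485/281) = (55/281)
flip (55/281) -> (281/55): both odd, 55 mod 4 = 3, 281 mod 4 = 1, so the flip contributes +1; sign now -1
(281/55): 281 mod 55 = 6, so (281/55) = (6/55)
factor out 2^1: 6 = 2^1·3; with 55 mod 8 = 7, (2/55) = +1; sign now -1; continue with (3/55)
flip (3/55) -> (55/3): both odd, 3 mod 4 = 3, 55 mod 4 = 3, so the flip contributes -1; sign now +1
(55/3): 55 mod 3 = 1, so (55/3) = (1/3)
reached (1/3) = 1, so the symbol is +1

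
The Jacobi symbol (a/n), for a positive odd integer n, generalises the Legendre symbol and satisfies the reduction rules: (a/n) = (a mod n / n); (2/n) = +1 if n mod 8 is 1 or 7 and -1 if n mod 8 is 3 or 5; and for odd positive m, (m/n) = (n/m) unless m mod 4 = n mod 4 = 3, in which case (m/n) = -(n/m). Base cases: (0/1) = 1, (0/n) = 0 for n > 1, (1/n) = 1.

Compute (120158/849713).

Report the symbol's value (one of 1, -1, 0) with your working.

1

120158 = 2^1·60079; (2/849713) = +1 since 849713 mod 8 = 1, so (120158/849713) = (+1)^1·(60079/849713); sign now +1
reciprocity: (60079/849713) = +1·(849713/60079) since 60079 mod 4 = 3, 849713 mod 4 = 1; sign now +1
(849713/60079) = (8607/60079)   [reduce mod 60079]
reciprocity: (8607/60079) = -1·(60079/8607) since 8607 mod 4 = 3, 60079 mod 4 = 3; sign now -1
(60079/8607) = (8437/8607)   [reduce mod 8607]
reciprocity: (8437/8607) = +1·(8607/8437) since 8437 mod 4 = 1, 8607 mod 4 = 3; sign now -1
(8607/8437) = (170/8437)   [reduce mod 8437]
170 = 2^1·85; (2/8437) = -1 since 8437 mod 8 = 5, so (170/8437) = (-1)^1·(85/8437); sign now +1
reciprocity: (85/8437) = +1·(8437/85) since 85 mod 4 = 1, 8437 mod 4 = 1; sign now +1
(8437/85) = (22/85)   [reduce mod 85]
22 = 2^1·11; (2/85) = -1 since 85 mod 8 = 5, so (22/85) = (-1)^1·(11/85); sign now -1
reciprocity: (11/85) = +1·(85/11) since 11 mod 4 = 3, 85 mod 4 = 1; sign now -1
(85/11) = (8/11)   [reduce mod 11]
8 = 2^3·1; (2/11) = -1 since 11 mod 8 = 3, so (8/11) = (-1)^3·(1/11); sign now +1
(1/11) = 1; final value = sign = +1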